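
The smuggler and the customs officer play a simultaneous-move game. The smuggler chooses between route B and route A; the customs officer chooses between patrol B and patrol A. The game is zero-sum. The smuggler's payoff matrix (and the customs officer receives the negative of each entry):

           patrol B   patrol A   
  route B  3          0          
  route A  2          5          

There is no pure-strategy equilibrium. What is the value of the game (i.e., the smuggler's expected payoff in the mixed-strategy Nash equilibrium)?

The customs officer's mix must leave the smuggler indifferent between route B and route A.
  the smuggler's payoff to route B: q·3 + (1−q)·0 = 3q
  the smuggler's payoff to route A: q·2 + (1−q)·5 = -3q + 5
  3q = -3q + 5  ⇒  6q = 5  ⇒  q = 5/6.
The value is the smuggler's expected payoff against this mix (using route B): (5/6)·3 + (1/6)·0 = 5/2.

v = 5/2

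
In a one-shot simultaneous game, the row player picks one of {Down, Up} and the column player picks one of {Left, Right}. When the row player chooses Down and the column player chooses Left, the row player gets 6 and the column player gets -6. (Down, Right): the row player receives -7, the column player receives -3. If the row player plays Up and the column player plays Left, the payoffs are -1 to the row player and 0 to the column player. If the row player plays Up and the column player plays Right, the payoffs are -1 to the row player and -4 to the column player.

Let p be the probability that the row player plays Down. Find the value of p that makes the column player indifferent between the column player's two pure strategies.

For the column player to be willing to mix, the column player must be indifferent between Left and Right, which pins down the row player's mix.
  the column player's expected payoff from Left: p·(-6) + (1−p)·0 = -6p
  the column player's expected payoff from Right: p·(-3) + (1−p)·(-4) = p - 4
  -6p = p - 4  ⇒  -7p = -4  ⇒  p = 4/7.

p = 4/7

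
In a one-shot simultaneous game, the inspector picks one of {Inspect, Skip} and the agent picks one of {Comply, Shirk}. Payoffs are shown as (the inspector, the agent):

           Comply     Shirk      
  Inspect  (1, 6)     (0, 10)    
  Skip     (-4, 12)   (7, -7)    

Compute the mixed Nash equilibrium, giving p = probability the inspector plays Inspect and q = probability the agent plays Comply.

p = 19/23, q = 7/12

The agent's indifference between Comply and Shirk determines the inspector's mixing probability p:
  the agent's payoff to Comply: p·6 + (1−p)·12 = -6p + 12
  the agent's payoff to Shirk: p·10 + (1−p)·(-7) = 17p - 7
  -6p + 12 = 17p - 7  ⇒  -23p = -19  ⇒  p = 19/23.
The agent's mix must leave the inspector indifferent between Inspect and Skip.
  the inspector's payoff to Inspect: q·1 + (1−q)·0 = q
  the inspector's payoff to Skip: q·(-4) + (1−q)·7 = -11q + 7
  q = -11q + 7  ⇒  12q = 7  ⇒  q = 7/12.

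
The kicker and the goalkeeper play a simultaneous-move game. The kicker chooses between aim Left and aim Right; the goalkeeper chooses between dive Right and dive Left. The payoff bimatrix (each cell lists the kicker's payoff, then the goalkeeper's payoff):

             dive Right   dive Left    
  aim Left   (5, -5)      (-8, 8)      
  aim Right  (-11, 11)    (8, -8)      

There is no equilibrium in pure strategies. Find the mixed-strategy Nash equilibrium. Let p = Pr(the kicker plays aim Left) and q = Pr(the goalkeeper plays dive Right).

For the goalkeeper to be willing to mix, the goalkeeper must be indifferent between dive Right and dive Left, which pins down the kicker's mix.
  the goalkeeper's expected payoff from dive Right: p·(-5) + (1−p)·11 = -16p + 11
  the goalkeeper's expected payoff from dive Left: p·8 + (1−p)·(-8) = 16p - 8
  -16p + 11 = 16p - 8  ⇒  -32p = -19  ⇒  p = 19/32.
For the kicker to be willing to mix, the kicker must be indifferent between aim Left and aim Right, which pins down the goalkeeper's mix.
  the kicker's expected payoff from aim Left: q·5 + (1−q)·(-8) = 13q - 8
  the kicker's expected payoff from aim Right: q·(-11) + (1−q)·8 = -19q + 8
  13q - 8 = -19q + 8  ⇒  32q = 16  ⇒  q = 1/2.

p = 19/32, q = 1/2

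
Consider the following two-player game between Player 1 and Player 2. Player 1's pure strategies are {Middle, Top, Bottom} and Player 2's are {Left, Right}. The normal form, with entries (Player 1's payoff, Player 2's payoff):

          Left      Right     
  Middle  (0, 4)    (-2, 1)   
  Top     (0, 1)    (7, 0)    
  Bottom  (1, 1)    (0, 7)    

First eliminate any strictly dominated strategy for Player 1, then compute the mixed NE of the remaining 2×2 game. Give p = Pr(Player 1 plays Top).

Player 1's strategy Middle is strictly dominated by Bottom: 1 > 0 and 0 > -2. Eliminate Middle.
Player 2's indifference between Left and Right determines Player 1's mixing probability p:
  Player 2's expected payoff from Left: p·1 + (1−p)·1 = 1
  Player 2's expected payoff from Right: p·0 + (1−p)·7 = -7p + 7
  1 = -7p + 7  ⇒  7p = 6  ⇒  p = 6/7.

p = 6/7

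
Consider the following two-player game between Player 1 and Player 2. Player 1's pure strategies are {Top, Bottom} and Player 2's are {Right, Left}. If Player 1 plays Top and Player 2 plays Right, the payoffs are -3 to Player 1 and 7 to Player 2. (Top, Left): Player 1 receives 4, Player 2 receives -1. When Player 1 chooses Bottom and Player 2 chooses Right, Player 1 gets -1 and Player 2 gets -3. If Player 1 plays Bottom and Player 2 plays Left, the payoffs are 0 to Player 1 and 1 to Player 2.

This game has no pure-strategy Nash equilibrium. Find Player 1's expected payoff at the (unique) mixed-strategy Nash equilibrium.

For Player 1 to be willing to mix, Player 1 must be indifferent between Top and Bottom, which pins down Player 2's mix.
  Player 1's payoff from Top: q·(-3) + (1−q)·4 = -7q + 4
  Player 1's payoff from Bottom: q·(-1) + (1−q)·0 = -q
  -7q + 4 = -q  ⇒  -6q = -4  ⇒  q = 2/3.
At equilibrium Player 1 is indifferent across rows, so Player 1's payoff equals the payoff from Top: (2/3)·(-3) + (1/3)·4 = -2/3.

-2/3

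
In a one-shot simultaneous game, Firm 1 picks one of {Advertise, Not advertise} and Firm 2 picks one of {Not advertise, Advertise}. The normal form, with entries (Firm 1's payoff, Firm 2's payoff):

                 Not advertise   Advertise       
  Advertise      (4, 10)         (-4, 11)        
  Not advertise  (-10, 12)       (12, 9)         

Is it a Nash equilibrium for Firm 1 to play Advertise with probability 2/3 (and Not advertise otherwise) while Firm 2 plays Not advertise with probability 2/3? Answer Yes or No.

Given Firm 1's mix p = 2/3, Firm 2's payoff from Not advertise is 32/3 but from Advertise is 31/3. Firm 2 strictly prefers Not advertise, so Firm 2 would not mix.
So the proposed profile is not a Nash equilibrium.

No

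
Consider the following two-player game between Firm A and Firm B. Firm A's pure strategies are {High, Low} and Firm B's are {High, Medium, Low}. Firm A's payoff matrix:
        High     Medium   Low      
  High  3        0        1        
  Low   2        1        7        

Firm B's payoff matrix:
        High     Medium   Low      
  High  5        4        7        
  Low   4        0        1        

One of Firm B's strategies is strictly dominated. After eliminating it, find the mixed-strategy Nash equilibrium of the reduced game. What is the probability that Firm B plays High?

Firm B's strategy Medium is strictly dominated by Low: 7 > 4 and 1 > 0. Eliminate Medium.
Firm B's mix must leave Firm A indifferent between High and Low.
  Firm A's payoff from High: q·3 + (1−q)·1 = 2q + 1
  Firm A's payoff from Low: q·2 + (1−q)·7 = -5q + 7
  2q + 1 = -5q + 7  ⇒  7q = 6  ⇒  q = 6/7.

q = 6/7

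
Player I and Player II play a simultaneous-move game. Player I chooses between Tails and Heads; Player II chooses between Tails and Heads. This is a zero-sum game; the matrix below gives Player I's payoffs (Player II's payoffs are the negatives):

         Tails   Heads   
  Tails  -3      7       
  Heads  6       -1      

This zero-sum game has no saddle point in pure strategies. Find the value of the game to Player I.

v = 39/17

Set Player I's expected payoff from Tails equal to that from Heads:
  Player I's payoff to Tails: q·(-3) + (1−q)·7 = -10q + 7
  Player I's payoff to Heads: q·6 + (1−q)·(-1) = 7q - 1
  -10q + 7 = 7q - 1  ⇒  -17q = -8  ⇒  q = 8/17.
The value is Player I's expected payoff against this mix (using Tails): (8/17)·(-3) + (9/17)·7 = 39/17.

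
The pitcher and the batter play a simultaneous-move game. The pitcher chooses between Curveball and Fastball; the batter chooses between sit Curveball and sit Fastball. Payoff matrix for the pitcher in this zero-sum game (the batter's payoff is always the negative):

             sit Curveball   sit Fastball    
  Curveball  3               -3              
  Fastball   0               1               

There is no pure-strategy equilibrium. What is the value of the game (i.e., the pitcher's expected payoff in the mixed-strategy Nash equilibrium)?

v = 3/7

The batter's mix must leave the pitcher indifferent between Curveball and Fastball.
  the pitcher's payoff from Curveball: q·3 + (1−q)·(-3) = 6q - 3
  the pitcher's payoff from Fastball: q·0 + (1−q)·1 = -q + 1
  6q - 3 = -q + 1  ⇒  7q = 4  ⇒  q = 4/7.
The value is the pitcher's expected payoff against this mix (using Curveball): (4/7)·3 + (3/7)·(-3) = 3/7.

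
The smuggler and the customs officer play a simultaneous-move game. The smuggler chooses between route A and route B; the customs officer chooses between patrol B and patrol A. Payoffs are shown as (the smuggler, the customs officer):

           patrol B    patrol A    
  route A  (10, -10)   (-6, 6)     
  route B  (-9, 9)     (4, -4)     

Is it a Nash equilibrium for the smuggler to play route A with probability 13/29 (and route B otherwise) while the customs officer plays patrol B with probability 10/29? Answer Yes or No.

Yes

Check the customs officer's indifference given the smuggler's mix p = 13/29:
  payoff from patrol B = 14/29; payoff from patrol A = 14/29 — equal.
Check the smuggler's indifference given the customs officer's mix q = 10/29:
  payoff from route A = -14/29; payoff from route B = -14/29 — equal.
Both players are indifferent, so neither can profitably deviate.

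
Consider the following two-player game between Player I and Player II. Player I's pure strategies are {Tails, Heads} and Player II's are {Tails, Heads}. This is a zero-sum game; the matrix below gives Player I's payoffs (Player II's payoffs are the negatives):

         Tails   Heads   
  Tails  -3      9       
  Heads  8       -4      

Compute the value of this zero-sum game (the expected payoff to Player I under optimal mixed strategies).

v = 5/2

Player I's indifference between Tails and Heads determines Player II's mixing probability q:
  Player I's payoff to Tails: q·(-3) + (1−q)·9 = -12q + 9
  Player I's payoff to Heads: q·8 + (1−q)·(-4) = 12q - 4
  -12q + 9 = 12q - 4  ⇒  -24q = -13  ⇒  q = 13/24.
The value is Player I's expected payoff against this mix (using Tails): (13/24)·(-3) + (11/24)·9 = 5/2.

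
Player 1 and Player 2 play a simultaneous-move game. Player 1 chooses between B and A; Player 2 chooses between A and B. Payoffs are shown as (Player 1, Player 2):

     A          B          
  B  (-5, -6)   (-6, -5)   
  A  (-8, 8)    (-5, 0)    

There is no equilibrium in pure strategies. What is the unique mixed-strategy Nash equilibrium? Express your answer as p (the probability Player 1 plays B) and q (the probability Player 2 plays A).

p = 8/9, q = 1/4

Set Player 2's expected payoff from A equal to that from B:
  Player 2's expected payoff from A: p·(-6) + (1−p)·8 = -14p + 8
  Player 2's expected payoff from B: p·(-5) + (1−p)·0 = -5p
  -14p + 8 = -5p  ⇒  -9p = -8  ⇒  p = 8/9.
For Player 1 to be willing to mix, Player 1 must be indifferent between B and A, which pins down Player 2's mix.
  Player 1's payoff from B: q·(-5) + (1−q)·(-6) = q - 6
  Player 1's payoff from A: q·(-8) + (1−q)·(-5) = -3q - 5
  q - 6 = -3q - 5  ⇒  4q = 1  ⇒  q = 1/4.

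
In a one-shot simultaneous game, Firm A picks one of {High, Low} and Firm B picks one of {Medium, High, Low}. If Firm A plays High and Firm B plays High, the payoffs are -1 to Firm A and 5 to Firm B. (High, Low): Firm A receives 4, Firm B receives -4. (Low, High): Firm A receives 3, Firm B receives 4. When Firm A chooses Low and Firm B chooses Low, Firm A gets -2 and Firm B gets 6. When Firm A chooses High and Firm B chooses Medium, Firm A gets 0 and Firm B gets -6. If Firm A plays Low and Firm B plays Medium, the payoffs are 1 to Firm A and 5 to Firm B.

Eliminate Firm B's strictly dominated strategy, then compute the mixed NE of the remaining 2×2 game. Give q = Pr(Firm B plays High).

q = 3/5

Firm B's strategy Medium is strictly dominated by Low: -4 > -6 and 6 > 5. Eliminate Medium.
For Firm A to be willing to mix, Firm A must be indifferent between High and Low, which pins down Firm B's mix.
  Firm A's payoff to High: q·(-1) + (1−q)·4 = -5q + 4
  Firm A's payoff to Low: q·3 + (1−q)·(-2) = 5q - 2
  -5q + 4 = 5q - 2  ⇒  -10q = -6  ⇒  q = 3/5.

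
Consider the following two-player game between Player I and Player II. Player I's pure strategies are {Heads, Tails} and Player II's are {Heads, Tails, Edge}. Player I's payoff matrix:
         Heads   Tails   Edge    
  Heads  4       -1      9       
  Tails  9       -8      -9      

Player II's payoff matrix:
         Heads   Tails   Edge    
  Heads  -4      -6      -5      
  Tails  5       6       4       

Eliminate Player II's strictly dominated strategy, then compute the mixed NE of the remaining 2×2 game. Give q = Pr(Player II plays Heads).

Player II's strategy Edge is strictly dominated by Heads: -4 > -5 and 5 > 4. Eliminate Edge.
In a mixed equilibrium Player I is indifferent between Heads and Tails; this condition fixes q.
  Player I's expected payoff from Heads: q·4 + (1−q)·(-1) = 5q - 1
  Player I's expected payoff from Tails: q·9 + (1−q)·(-8) = 17q - 8
  5q - 1 = 17q - 8  ⇒  -12q = -7  ⇒  q = 7/12.

q = 7/12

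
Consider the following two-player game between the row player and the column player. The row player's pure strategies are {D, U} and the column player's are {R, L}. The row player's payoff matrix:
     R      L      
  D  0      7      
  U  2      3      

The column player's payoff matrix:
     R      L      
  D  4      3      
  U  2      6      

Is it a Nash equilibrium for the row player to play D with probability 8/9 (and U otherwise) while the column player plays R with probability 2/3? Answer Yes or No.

No

Given the row player's mix p = 8/9, the column player's payoff from R is 34/9 but from L is 10/3. The column player strictly prefers R, so the column player would not mix.
So the proposed profile is not a Nash equilibrium.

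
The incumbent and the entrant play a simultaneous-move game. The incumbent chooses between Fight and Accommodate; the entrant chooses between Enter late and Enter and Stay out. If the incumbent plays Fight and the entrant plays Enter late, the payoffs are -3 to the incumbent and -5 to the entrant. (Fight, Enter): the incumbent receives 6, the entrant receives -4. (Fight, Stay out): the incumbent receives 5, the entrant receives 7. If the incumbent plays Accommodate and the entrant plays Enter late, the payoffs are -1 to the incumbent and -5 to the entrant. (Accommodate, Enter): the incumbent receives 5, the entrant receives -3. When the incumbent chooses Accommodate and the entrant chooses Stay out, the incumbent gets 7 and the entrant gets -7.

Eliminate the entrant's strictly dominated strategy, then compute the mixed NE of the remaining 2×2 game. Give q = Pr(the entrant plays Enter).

q = 2/3

The entrant's strategy Enter late is strictly dominated by Enter: -4 > -5 and -3 > -5. Eliminate Enter late.
For the incumbent to be willing to mix, the incumbent must be indifferent between Fight and Accommodate, which pins down the entrant's mix.
  the incumbent's expected payoff from Fight: q·6 + (1−q)·5 = q + 5
  the incumbent's expected payoff from Accommodate: q·5 + (1−q)·7 = -2q + 7
  q + 5 = -2q + 7  ⇒  3q = 2  ⇒  q = 2/3.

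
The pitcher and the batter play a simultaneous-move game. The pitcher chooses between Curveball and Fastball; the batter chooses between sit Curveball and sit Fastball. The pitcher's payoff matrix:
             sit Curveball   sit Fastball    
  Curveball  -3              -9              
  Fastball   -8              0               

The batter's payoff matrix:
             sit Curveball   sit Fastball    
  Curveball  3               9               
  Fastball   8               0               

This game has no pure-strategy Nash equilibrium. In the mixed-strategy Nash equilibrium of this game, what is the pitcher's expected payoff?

-36/7

In a mixed equilibrium the pitcher is indifferent between Curveball and Fastball; this condition fixes q.
  the pitcher's payoff from Curveball: q·(-3) + (1−q)·(-9) = 6q - 9
  the pitcher's payoff from Fastball: q·(-8) + (1−q)·0 = -8q
  6q - 9 = -8q  ⇒  14q = 9  ⇒  q = 9/14.
At equilibrium the pitcher is indifferent across rows, so the pitcher's payoff equals the payoff from Curveball: (9/14)·(-3) + (5/14)·(-9) = -36/7.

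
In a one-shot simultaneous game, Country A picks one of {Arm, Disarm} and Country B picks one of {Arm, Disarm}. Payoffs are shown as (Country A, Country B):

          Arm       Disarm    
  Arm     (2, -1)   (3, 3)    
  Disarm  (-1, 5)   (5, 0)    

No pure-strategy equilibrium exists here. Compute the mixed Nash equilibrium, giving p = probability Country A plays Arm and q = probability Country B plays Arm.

For Country B to be willing to mix, Country B must be indifferent between Arm and Disarm, which pins down Country A's mix.
  Country B's expected payoff from Arm: p·(-1) + (1−p)·5 = -6p + 5
  Country B's expected payoff from Disarm: p·3 + (1−p)·0 = 3p
  -6p + 5 = 3p  ⇒  -9p = -5  ⇒  p = 5/9.
For Country A to be willing to mix, Country A must be indifferent between Arm and Disarm, which pins down Country B's mix.
  Country A's expected payoff from Arm: q·2 + (1−q)·3 = -q + 3
  Country A's expected payoff from Disarm: q·(-1) + (1−q)·5 = -6q + 5
  -q + 3 = -6q + 5  ⇒  5q = 2  ⇒  q = 2/5.

p = 5/9, q = 2/5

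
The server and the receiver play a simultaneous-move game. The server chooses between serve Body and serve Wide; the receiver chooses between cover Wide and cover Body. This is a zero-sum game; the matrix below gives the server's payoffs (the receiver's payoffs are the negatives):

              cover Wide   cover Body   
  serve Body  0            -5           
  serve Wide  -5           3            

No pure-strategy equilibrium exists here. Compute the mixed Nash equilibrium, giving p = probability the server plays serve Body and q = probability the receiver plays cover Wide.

In a mixed equilibrium the receiver is indifferent between cover Wide and cover Body; this condition fixes p.
  the receiver's payoff to cover Wide: p·0 + (1−p)·5 = -5p + 5
  the receiver's payoff to cover Body: p·5 + (1−p)·(-3) = 8p - 3
  -5p + 5 = 8p - 3  ⇒  -13p = -8  ⇒  p = 8/13.
Set the server's expected payoff from serve Body equal to that from serve Wide:
  the server's expected payoff from serve Body: q·0 + (1−q)·(-5) = 5q - 5
  the server's expected payoff from serve Wide: q·(-5) + (1−q)·3 = -8q + 3
  5q - 5 = -8q + 3  ⇒  13q = 8  ⇒  q = 8/13.

p = 8/13, q = 8/13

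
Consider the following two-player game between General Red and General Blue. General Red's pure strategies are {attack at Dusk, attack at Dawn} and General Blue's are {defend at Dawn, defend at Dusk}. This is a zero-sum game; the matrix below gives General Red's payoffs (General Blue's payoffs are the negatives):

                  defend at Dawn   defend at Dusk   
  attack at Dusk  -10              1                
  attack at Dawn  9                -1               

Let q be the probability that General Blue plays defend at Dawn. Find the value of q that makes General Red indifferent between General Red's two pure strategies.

q = 2/21

General Blue's mix must leave General Red indifferent between attack at Dusk and attack at Dawn.
  General Red's payoff to attack at Dusk: q·(-10) + (1−q)·1 = -11q + 1
  General Red's payoff to attack at Dawn: q·9 + (1−q)·(-1) = 10q - 1
  -11q + 1 = 10q - 1  ⇒  -21q = -2  ⇒  q = 2/21.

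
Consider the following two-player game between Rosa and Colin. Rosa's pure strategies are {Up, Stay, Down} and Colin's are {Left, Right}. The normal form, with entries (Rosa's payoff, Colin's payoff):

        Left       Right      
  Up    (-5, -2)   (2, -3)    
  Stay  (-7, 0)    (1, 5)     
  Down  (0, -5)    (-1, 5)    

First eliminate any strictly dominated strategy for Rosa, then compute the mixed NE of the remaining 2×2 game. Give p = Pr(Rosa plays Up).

Rosa's strategy Stay is strictly dominated by Up: -5 > -7 and 2 > 1. Eliminate Stay.
For Colin to be willing to mix, Colin must be indifferent between Left and Right, which pins down Rosa's mix.
  Colin's expected payoff from Left: p·(-2) + (1−p)·(-5) = 3p - 5
  Colin's expected payoff from Right: p·(-3) + (1−p)·5 = -8p + 5
  3p - 5 = -8p + 5  ⇒  11p = 10  ⇒  p = 10/11.

p = 10/11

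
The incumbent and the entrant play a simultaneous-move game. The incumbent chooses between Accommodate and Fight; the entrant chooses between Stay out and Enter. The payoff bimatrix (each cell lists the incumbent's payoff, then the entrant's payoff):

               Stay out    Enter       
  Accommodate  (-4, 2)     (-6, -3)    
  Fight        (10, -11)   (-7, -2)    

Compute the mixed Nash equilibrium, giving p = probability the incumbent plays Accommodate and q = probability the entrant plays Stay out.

Set the entrant's expected payoff from Stay out equal to that from Enter:
  the entrant's expected payoff from Stay out: p·2 + (1−p)·(-11) = 13p - 11
  the entrant's expected payoff from Enter: p·(-3) + (1−p)·(-2) = -p - 2
  13p - 11 = -p - 2  ⇒  14p = 9  ⇒  p = 9/14.
Set the incumbent's expected payoff from Accommodate equal to that from Fight:
  the incumbent's expected payoff from Accommodate: q·(-4) + (1−q)·(-6) = 2q - 6
  the incumbent's expected payoff from Fight: q·10 + (1−q)·(-7) = 17q - 7
  2q - 6 = 17q - 7  ⇒  -15q = -1  ⇒  q = 1/15.

p = 9/14, q = 1/15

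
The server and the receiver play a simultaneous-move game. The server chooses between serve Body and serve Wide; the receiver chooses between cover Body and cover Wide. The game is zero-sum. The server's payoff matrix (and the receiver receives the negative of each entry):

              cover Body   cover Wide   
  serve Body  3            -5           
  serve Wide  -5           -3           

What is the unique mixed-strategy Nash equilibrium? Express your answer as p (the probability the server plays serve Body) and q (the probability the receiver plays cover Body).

Set the receiver's expected payoff from cover Body equal to that from cover Wide:
  the receiver's payoff to cover Body: p·(-3) + (1−p)·5 = -8p + 5
  the receiver's payoff to cover Wide: p·5 + (1−p)·3 = 2p + 3
  -8p + 5 = 2p + 3  ⇒  -10p = -2  ⇒  p = 1/5.
In a mixed equilibrium the server is indifferent between serve Body and serve Wide; this condition fixes q.
  the server's payoff from serve Body: q·3 + (1−q)·(-5) = 8q - 5
  the server's payoff from serve Wide: q·(-5) + (1−q)·(-3) = -2q - 3
  8q - 5 = -2q - 3  ⇒  10q = 2  ⇒  q = 1/5.

p = 1/5, q = 1/5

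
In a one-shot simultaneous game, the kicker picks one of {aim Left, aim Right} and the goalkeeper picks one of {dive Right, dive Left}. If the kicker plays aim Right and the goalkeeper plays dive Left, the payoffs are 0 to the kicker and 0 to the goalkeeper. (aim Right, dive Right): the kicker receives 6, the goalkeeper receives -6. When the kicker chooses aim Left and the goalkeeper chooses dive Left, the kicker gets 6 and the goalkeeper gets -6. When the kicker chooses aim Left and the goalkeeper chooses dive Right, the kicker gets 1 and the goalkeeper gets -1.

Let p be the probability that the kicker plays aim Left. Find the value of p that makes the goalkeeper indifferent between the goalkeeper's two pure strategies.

The kicker's mix must leave the goalkeeper indifferent between dive Right and dive Left.
  the goalkeeper's payoff from dive Right: p·(-1) + (1−p)·(-6) = 5p - 6
  the goalkeeper's payoff from dive Left: p·(-6) + (1−p)·0 = -6p
  5p - 6 = -6p  ⇒  11p = 6  ⇒  p = 6/11.

p = 6/11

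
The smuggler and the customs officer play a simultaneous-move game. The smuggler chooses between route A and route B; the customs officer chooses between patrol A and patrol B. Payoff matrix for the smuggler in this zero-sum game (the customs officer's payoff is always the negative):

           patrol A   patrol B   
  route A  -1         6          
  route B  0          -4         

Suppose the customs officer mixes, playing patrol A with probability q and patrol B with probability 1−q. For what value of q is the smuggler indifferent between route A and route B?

The customs officer's mix must leave the smuggler indifferent between route A and route B.
  the smuggler's expected payoff from route A: q·(-1) + (1−q)·6 = -7q + 6
  the smuggler's expected payoff from route B: q·0 + (1−q)·(-4) = 4q - 4
  -7q + 6 = 4q - 4  ⇒  -11q = -10  ⇒  q = 10/11.

q = 10/11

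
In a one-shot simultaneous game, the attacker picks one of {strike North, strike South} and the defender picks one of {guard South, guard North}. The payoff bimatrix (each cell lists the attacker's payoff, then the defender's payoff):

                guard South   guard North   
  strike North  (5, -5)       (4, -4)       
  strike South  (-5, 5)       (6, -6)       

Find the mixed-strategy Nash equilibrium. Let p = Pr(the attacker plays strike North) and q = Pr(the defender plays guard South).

p = 11/12, q = 1/6

For the defender to be willing to mix, the defender must be indifferent between guard South and guard North, which pins down the attacker's mix.
  the defender's expected payoff from guard South: p·(-5) + (1−p)·5 = -10p + 5
  the defender's expected payoff from guard North: p·(-4) + (1−p)·(-6) = 2p - 6
  -10p + 5 = 2p - 6  ⇒  -12p = -11  ⇒  p = 11/12.
Set the attacker's expected payoff from strike North equal to that from strike South:
  the attacker's payoff to strike North: q·5 + (1−q)·4 = q + 4
  the attacker's payoff to strike South: q·(-5) + (1−q)·6 = -11q + 6
  q + 4 = -11q + 6  ⇒  12q = 2  ⇒  q = 1/6.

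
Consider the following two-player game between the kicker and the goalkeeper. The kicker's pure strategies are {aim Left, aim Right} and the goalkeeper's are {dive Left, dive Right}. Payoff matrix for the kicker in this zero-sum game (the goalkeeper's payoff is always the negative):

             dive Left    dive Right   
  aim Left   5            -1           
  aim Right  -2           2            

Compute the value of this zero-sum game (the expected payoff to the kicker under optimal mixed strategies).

v = 4/5

Set the kicker's expected payoff from aim Left equal to that from aim Right:
  the kicker's payoff from aim Left: q·5 + (1−q)·(-1) = 6q - 1
  the kicker's payoff from aim Right: q·(-2) + (1−q)·2 = -4q + 2
  6q - 1 = -4q + 2  ⇒  10q = 3  ⇒  q = 3/10.
The value is the kicker's expected payoff against this mix (using aim Left): (3/10)·5 + (7/10)·(-1) = 4/5.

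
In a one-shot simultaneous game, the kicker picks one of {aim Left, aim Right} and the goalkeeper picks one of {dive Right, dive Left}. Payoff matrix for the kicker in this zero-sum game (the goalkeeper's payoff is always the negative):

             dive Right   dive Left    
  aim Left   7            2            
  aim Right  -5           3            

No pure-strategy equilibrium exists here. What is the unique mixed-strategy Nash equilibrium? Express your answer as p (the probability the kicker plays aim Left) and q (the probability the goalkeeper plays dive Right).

The goalkeeper's indifference between dive Right and dive Left determines the kicker's mixing probability p:
  the goalkeeper's expected payoff from dive Right: p·(-7) + (1−p)·5 = -12p + 5
  the goalkeeper's expected payoff from dive Left: p·(-2) + (1−p)·(-3) = p - 3
  -12p + 5 = p - 3  ⇒  -13p = -8  ⇒  p = 8/13.
The kicker's indifference between aim Left and aim Right determines the goalkeeper's mixing probability q:
  the kicker's expected payoff from aim Left: q·7 + (1−q)·2 = 5q + 2
  the kicker's expected payoff from aim Right: q·(-5) + (1−q)·3 = -8q + 3
  5q + 2 = -8q + 3  ⇒  13q = 1  ⇒  q = 1/13.

p = 8/13, q = 1/13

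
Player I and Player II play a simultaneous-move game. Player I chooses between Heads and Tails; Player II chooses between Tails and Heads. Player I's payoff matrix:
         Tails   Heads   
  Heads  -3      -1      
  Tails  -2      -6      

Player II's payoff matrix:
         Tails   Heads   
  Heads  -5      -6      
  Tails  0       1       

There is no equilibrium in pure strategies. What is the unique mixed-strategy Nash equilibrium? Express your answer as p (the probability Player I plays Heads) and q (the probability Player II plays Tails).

For Player II to be willing to mix, Player II must be indifferent between Tails and Heads, which pins down Player I's mix.
  Player II's payoff from Tails: p·(-5) + (1−p)·0 = -5p
  Player II's payoff from Heads: p·(-6) + (1−p)·1 = -7p + 1
  -5p = -7p + 1  ⇒  2p = 1  ⇒  p = 1/2.
Set Player I's expected payoff from Heads equal to that from Tails:
  Player I's expected payoff from Heads: q·(-3) + (1−q)·(-1) = -2q - 1
  Player I's expected payoff from Tails: q·(-2) + (1−q)·(-6) = 4q - 6
  -2q - 1 = 4q - 6  ⇒  -6q = -5  ⇒  q = 5/6.

p = 1/2, q = 5/6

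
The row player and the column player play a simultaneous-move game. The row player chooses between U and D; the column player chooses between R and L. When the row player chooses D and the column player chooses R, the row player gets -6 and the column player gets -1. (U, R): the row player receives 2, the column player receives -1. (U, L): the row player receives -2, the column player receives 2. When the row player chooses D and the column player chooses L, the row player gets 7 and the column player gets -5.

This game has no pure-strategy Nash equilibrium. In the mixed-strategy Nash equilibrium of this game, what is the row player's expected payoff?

For the row player to be willing to mix, the row player must be indifferent between U and D, which pins down the column player's mix.
  the row player's payoff from U: q·2 + (1−q)·(-2) = 4q - 2
  the row player's payoff from D: q·(-6) + (1−q)·7 = -13q + 7
  4q - 2 = -13q + 7  ⇒  17q = 9  ⇒  q = 9/17.
At equilibrium the row player is indifferent across rows, so the row player's payoff equals the payoff from U: (9/17)·2 + (8/17)·(-2) = 2/17.

2/17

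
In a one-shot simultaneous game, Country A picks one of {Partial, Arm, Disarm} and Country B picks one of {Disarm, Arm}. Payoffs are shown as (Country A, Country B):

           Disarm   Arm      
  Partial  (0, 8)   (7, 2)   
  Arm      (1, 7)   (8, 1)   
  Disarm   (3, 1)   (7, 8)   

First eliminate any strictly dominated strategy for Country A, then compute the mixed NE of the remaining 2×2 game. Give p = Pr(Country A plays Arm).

Country A's strategy Partial is strictly dominated by Arm: 1 > 0 and 8 > 7. Eliminate Partial.
Country B's indifference between Disarm and Arm determines Country A's mixing probability p:
  Country B's expected payoff from Disarm: p·7 + (1−p)·1 = 6p + 1
  Country B's expected payoff from Arm: p·1 + (1−p)·8 = -7p + 8
  6p + 1 = -7p + 8  ⇒  13p = 7  ⇒  p = 7/13.

p = 7/13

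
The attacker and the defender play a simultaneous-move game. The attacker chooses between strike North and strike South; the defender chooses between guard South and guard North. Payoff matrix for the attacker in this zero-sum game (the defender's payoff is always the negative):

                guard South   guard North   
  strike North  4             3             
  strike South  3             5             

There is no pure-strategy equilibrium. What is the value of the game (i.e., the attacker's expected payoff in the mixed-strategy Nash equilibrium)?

v = 11/3

For the attacker to be willing to mix, the attacker must be indifferent between strike North and strike South, which pins down the defender's mix.
  the attacker's payoff from strike North: q·4 + (1−q)·3 = q + 3
  the attacker's payoff from strike South: q·3 + (1−q)·5 = -2q + 5
  q + 3 = -2q + 5  ⇒  3q = 2  ⇒  q = 2/3.
The value is the attacker's expected payoff against this mix (using strike North): (2/3)·4 + (1/3)·3 = 11/3.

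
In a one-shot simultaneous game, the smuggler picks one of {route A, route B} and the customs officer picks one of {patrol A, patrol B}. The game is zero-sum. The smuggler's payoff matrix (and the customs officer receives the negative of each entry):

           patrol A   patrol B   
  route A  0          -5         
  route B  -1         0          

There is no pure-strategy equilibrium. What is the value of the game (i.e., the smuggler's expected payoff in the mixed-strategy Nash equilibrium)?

In a mixed equilibrium the smuggler is indifferent between route A and route B; this condition fixes q.
  the smuggler's expected payoff from route A: q·0 + (1−q)·(-5) = 5q - 5
  the smuggler's expected payoff from route B: q·(-1) + (1−q)·0 = -q
  5q - 5 = -q  ⇒  6q = 5  ⇒  q = 5/6.
The value is the smuggler's expected payoff against this mix (using route A): (5/6)·0 + (1/6)·(-5) = -5/6.

v = -5/6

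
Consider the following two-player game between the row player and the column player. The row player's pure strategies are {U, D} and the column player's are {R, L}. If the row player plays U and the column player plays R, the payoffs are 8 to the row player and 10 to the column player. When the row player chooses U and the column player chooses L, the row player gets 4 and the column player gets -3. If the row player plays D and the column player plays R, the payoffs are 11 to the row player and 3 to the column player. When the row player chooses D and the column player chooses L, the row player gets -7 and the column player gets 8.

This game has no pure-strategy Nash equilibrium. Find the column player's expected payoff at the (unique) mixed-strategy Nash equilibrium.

89/18

The column player's indifference between R and L determines the row player's mixing probability p:
  the column player's payoff from R: p·10 + (1−p)·3 = 7p + 3
  the column player's payoff from L: p·(-3) + (1−p)·8 = -11p + 8
  7p + 3 = -11p + 8  ⇒  18p = 5  ⇒  p = 5/18.
At equilibrium the column player is indifferent across columns, so the column player's payoff equals the payoff from R: (5/18)·10 + (13/18)·3 = 89/18.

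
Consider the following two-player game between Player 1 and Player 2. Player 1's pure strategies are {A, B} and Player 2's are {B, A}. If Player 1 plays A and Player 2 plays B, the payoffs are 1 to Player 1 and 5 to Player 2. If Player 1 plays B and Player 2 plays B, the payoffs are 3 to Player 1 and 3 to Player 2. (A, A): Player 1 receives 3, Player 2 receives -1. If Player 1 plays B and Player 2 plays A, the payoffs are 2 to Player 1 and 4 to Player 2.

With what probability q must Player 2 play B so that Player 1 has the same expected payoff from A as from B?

q = 1/3

Player 1's indifference between A and B determines Player 2's mixing probability q:
  Player 1's payoff from A: q·1 + (1−q)·3 = -2q + 3
  Player 1's payoff from B: q·3 + (1−q)·2 = q + 2
  -2q + 3 = q + 2  ⇒  -3q = -1  ⇒  q = 1/3.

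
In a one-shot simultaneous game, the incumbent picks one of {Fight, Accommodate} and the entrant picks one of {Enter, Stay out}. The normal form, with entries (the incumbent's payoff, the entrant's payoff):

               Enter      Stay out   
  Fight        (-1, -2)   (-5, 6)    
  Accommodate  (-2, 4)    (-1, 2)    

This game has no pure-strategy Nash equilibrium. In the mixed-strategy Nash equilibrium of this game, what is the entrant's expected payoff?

The incumbent's mix must leave the entrant indifferent between Enter and Stay out.
  the entrant's expected payoff from Enter: p·(-2) + (1−p)·4 = -6p + 4
  the entrant's expected payoff from Stay out: p·6 + (1−p)·2 = 4p + 2
  -6p + 4 = 4p + 2  ⇒  -10p = -2  ⇒  p = 1/5.
At equilibrium the entrant is indifferent across columns, so the entrant's payoff equals the payoff from Enter: (1/5)·(-2) + (4/5)·4 = 14/5.

14/5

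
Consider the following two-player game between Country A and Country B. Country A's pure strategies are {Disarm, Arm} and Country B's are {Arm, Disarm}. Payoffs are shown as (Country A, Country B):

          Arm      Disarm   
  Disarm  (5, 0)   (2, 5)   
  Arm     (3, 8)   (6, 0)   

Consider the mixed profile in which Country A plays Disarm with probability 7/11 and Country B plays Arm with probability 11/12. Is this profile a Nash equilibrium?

Given Country A's mix p = 7/11, Country B's payoff from Arm is 32/11 but from Disarm is 35/11. Country B strictly prefers Disarm, so Country B would not mix.
So the proposed profile is not a Nash equilibrium.

No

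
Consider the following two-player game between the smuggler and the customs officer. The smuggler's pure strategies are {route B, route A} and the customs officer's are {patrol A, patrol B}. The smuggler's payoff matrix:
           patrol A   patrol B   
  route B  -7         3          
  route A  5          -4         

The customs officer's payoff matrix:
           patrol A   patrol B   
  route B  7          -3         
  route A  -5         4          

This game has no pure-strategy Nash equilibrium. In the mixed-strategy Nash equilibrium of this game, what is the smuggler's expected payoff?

-13/19

For the smuggler to be willing to mix, the smuggler must be indifferent between route B and route A, which pins down the customs officer's mix.
  the smuggler's payoff to route B: q·(-7) + (1−q)·3 = -10q + 3
  the smuggler's payoff to route A: q·5 + (1−q)·(-4) = 9q - 4
  -10q + 3 = 9q - 4  ⇒  -19q = -7  ⇒  q = 7/19.
At equilibrium the smuggler is indifferent across rows, so the smuggler's payoff equals the payoff from route B: (7/19)·(-7) + (12/19)·3 = -13/19.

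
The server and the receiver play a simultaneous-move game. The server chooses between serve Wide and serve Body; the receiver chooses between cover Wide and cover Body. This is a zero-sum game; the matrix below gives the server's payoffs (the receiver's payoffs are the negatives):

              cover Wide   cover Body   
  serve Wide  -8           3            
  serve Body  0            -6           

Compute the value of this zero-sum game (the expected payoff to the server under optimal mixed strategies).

The server's indifference between serve Wide and serve Body determines the receiver's mixing probability q:
  the server's payoff from serve Wide: q·(-8) + (1−q)·3 = -11q + 3
  the server's payoff from serve Body: q·0 + (1−q)·(-6) = 6q - 6
  -11q + 3 = 6q - 6  ⇒  -17q = -9  ⇒  q = 9/17.
The value is the server's expected payoff against this mix (using serve Wide): (9/17)·(-8) + (8/17)·3 = -48/17.

v = -48/17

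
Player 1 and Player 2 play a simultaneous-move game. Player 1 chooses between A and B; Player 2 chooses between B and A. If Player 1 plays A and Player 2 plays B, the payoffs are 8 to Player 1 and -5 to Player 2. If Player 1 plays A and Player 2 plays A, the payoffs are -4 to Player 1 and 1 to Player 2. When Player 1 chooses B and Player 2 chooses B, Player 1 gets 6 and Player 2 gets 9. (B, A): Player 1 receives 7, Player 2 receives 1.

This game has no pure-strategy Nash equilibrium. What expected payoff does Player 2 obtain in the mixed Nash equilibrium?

For Player 2 to be willing to mix, Player 2 must be indifferent between B and A, which pins down Player 1's mix.
  Player 2's payoff from B: p·(-5) + (1−p)·9 = -14p + 9
  Player 2's payoff from A: p·1 + (1−p)·1 = 1
  -14p + 9 = 1  ⇒  -14p = -8  ⇒  p = 4/7.
At equilibrium Player 2 is indifferent across columns, so Player 2's payoff equals the payoff from B: (4/7)·(-5) + (3/7)·9 = 1.

1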